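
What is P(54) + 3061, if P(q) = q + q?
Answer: 3169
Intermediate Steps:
P(q) = 2*q
P(54) + 3061 = 2*54 + 3061 = 108 + 3061 = 3169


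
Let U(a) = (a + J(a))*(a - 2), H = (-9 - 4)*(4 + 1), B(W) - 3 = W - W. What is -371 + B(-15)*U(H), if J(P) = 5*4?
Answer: 8674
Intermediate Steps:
B(W) = 3 (B(W) = 3 + (W - W) = 3 + 0 = 3)
J(P) = 20
H = -65 (H = -13*5 = -65)
U(a) = (-2 + a)*(20 + a) (U(a) = (a + 20)*(a - 2) = (20 + a)*(-2 + a) = (-2 + a)*(20 + a))
-371 + B(-15)*U(H) = -371 + 3*(-40 + (-65)² + 18*(-65)) = -371 + 3*(-40 + 4225 - 1170) = -371 + 3*3015 = -371 + 9045 = 8674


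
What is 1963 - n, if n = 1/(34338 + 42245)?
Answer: 150332428/76583 ≈ 1963.0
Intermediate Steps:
n = 1/76583 ≈ 1.3058e-5
1963 - n = 1963 - 1*1/76583 = 1963 - 1/76583 = 150332428/76583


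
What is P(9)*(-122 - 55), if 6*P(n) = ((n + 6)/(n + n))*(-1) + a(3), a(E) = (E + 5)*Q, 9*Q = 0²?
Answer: 295/12 ≈ 24.583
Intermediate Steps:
Q = 0 (Q = (⅑)*0² = (⅑)*0 = 0)
a(E) = 0 (a(E) = (E + 5)*0 = (5 + E)*0 = 0)
P(n) = -(6 + n)/(12*n) (P(n) = (((n + 6)/(n + n))*(-1) + 0)/6 = (((6 + n)/((2*n)))*(-1) + 0)/6 = (((6 + n)*(1/(2*n)))*(-1) + 0)/6 = (((6 + n)/(2*n))*(-1) + 0)/6 = (-(6 + n)/(2*n) + 0)/6 = (-(6 + n)/(2*n))/6 = -(6 + n)/(12*n))
P(9)*(-122 - 55) = ((1/12)*(-6 - 1*9)/9)*(-122 - 55) = ((1/12)*(⅑)*(-6 - 9))*(-177) = ((1/12)*(⅑)*(-15))*(-177) = -5/36*(-177) = 295/12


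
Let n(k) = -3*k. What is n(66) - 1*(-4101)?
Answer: 3903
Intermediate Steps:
n(66) - 1*(-4101) = -3*66 - 1*(-4101) = -198 + 4101 = 3903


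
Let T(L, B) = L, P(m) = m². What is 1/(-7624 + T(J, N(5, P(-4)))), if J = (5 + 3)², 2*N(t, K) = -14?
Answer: -1/7560 ≈ -0.00013228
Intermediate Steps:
N(t, K) = -7 (N(t, K) = (½)*(-14) = -7)
J = 64 (J = 8² = 64)
1/(-7624 + T(J, N(5, P(-4)))) = 1/(-7624 + 64) = 1/(-7560) = -1/7560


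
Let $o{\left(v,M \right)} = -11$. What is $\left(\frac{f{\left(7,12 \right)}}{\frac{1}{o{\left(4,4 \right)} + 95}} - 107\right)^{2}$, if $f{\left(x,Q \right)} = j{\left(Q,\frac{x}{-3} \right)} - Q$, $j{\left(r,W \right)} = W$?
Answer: $1718721$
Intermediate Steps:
$f{\left(x,Q \right)} = - Q - \frac{x}{3}$ ($f{\left(x,Q \right)} = \frac{x}{-3} - Q = x \left(- \frac{1}{3}\right) - Q = - \frac{x}{3} - Q = - Q - \frac{x}{3}$)
$\left(\frac{f{\left(7,12 \right)}}{\frac{1}{o{\left(4,4 \right)} + 95}} - 107\right)^{2} = \left(\frac{\left(-1\right) 12 - \frac{7}{3}}{\frac{1}{-11 + 95}} - 107\right)^{2} = \left(\frac{-12 - \frac{7}{3}}{\frac{1}{84}} - 107\right)^{2} = \left(- \frac{43 \frac{1}{\frac{1}{84}}}{3} - 107\right)^{2} = \left(\left(- \frac{43}{3}\right) 84 - 107\right)^{2} = \left(-1204 - 107\right)^{2} = \left(-1311\right)^{2} = 1718721$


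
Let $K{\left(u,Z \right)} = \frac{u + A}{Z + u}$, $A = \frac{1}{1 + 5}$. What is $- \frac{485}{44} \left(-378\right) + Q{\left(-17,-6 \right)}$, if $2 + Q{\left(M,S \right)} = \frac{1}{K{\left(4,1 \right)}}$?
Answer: $\frac{458237}{110} \approx 4165.8$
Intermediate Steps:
$A = \frac{1}{6} \approx 0.16667$
$K{\left(u,Z \right)} = \frac{\frac{1}{6} + u}{Z + u}$ ($K{\left(u,Z \right)} = \frac{u + \frac{1}{6}}{Z + u} = \frac{\frac{1}{6} + u}{Z + u}$)
$Q{\left(M,S \right)} = - \frac{4}{5}$ ($Q{\left(M,S \right)} = -2 + \frac{1}{\frac{1}{1 + 4} \left(\frac{1}{6} + 4\right)} = -2 + \frac{1}{\frac{1}{5} \cdot \frac{25}{6}} = -2 + \frac{1}{\frac{5}{6}} = -2 + \frac{6}{5} = - \frac{4}{5}$)
$- \frac{485}{44} \left(-378\right) + Q{\left(-17,-6 \right)} = - \frac{485}{44} \left(-378\right) - \frac{4}{5} = \left(-485\right) \frac{1}{44} \left(-378\right) - \frac{4}{5} = \left(- \frac{485}{44}\right) \left(-378\right) - \frac{4}{5} = \frac{91665}{22} - \frac{4}{5} = \frac{458237}{110}$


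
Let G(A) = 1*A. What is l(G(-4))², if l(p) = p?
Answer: 16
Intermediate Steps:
G(A) = A
l(G(-4))² = (-4)² = 16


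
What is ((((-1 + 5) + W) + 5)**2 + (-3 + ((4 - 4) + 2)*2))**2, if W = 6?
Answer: 51076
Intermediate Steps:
((((-1 + 5) + W) + 5)**2 + (-3 + ((4 - 4) + 2)*2))**2 = ((((-1 + 5) + 6) + 5)**2 + (-3 + ((4 - 4) + 2)*2))**2 = (((4 + 6) + 5)**2 + (-3 + (0 + 2)*2))**2 = ((10 + 5)**2 + (-3 + 2*2))**2 = (15**2 + (-3 + 4))**2 = (225 + 1)**2 = 226**2 = 51076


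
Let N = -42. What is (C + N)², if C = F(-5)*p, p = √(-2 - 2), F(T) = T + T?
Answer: 1364 + 1680*I ≈ 1364.0 + 1680.0*I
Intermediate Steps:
F(T) = 2*T
p = 2*I (p = √(-4) = 2*I ≈ 2.0*I)
C = -20*I (C = (2*(-5))*(2*I) = -20*I ≈ -20.0*I)
(C + N)² = (-20*I - 42)² = (-42 - 20*I)²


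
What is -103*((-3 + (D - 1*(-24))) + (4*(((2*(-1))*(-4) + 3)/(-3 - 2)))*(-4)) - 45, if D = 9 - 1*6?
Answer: -30713/5 ≈ -6142.6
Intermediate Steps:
D = 3 (D = 9 - 6 = 3)
-103*((-3 + (D - 1*(-24))) + (4*(((2*(-1))*(-4) + 3)/(-3 - 2)))*(-4)) - 45 = -103*((-3 + (3 - 1*(-24))) + (4*(((2*(-1))*(-4) + 3)/(-3 - 2)))*(-4)) - 45 = -103*((-3 + (3 + 24)) + (4*((-2*(-4) + 3)/(-5)))*(-4)) - 45 = -103*((-3 + 27) + (4*((8 + 3)*(-1/5)))*(-4)) - 45 = -103*(24 + (4*(11*(-1/5)))*(-4)) - 45 = -103*(24 + (4*(-11/5))*(-4)) - 45 = -103*(24 - 44/5*(-4)) - 45 = -103*(24 + 176/5) - 45 = -103*296/5 - 45 = -30488/5 - 45 = -30713/5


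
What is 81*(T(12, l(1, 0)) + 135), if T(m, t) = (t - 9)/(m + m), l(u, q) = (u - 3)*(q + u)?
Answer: 87183/8 ≈ 10898.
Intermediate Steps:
l(u, q) = (-3 + u)*(q + u)
T(m, t) = (-9 + t)/(2*m) (T(m, t) = (-9 + t)/((2*m)) = (-9 + t)*(1/(2*m)) = (-9 + t)/(2*m))
81*(T(12, l(1, 0)) + 135) = 81*((½)*(-9 + (1² - 3*0 - 3*1 + 0*1))/12 + 135) = 81*((½)*(1/12)*(-9 + (1 + 0 - 3 + 0)) + 135) = 81*((½)*(1/12)*(-9 - 2) + 135) = 81*((½)*(1/12)*(-11) + 135) = 81*(-11/24 + 135) = 81*(3229/24) = 87183/8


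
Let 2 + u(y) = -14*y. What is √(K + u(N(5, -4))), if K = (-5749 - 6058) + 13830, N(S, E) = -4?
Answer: √2077 ≈ 45.574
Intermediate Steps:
u(y) = -2 - 14*y
K = 2023 (K = -11807 + 13830 = 2023)
√(K + u(N(5, -4))) = √(2023 + (-2 - 14*(-4))) = √(2023 + (-2 + 56)) = √(2023 + 54) = √2077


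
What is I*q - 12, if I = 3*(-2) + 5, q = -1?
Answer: -11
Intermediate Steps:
I = -1 (I = -6 + 5 = -1)
I*q - 12 = -1*(-1) - 12 = 1 - 12 = -11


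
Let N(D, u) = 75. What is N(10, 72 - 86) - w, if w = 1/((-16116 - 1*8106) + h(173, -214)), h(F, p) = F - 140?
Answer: 1814176/24189 ≈ 75.000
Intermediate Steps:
h(F, p) = -140 + F
w = -1/24189 (w = 1/((-16116 - 1*8106) + (-140 + 173)) = 1/((-16116 - 8106) + 33) = 1/(-24222 + 33) = 1/(-24189) = -1/24189 ≈ -4.1341e-5)
N(10, 72 - 86) - w = 75 - 1*(-1/24189) = 75 + 1/24189 = 1814176/24189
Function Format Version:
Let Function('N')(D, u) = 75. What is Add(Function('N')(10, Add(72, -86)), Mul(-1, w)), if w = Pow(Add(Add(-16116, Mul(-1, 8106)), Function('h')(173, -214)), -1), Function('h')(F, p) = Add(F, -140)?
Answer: Rational(1814176, 24189) ≈ 75.000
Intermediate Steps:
Function('h')(F, p) = Add(-140, F)
w = Rational(-1, 24189) (w = Pow(Add(Add(-16116, Mul(-1, 8106)), Add(-140, 173)), -1) = Pow(Add(Add(-16116, -8106), 33), -1) = Pow(Add(-24222, 33), -1) = Pow(-24189, -1) = Rational(-1, 24189) ≈ -4.1341e-5)
Add(Function('N')(10, Add(72, -86)), Mul(-1, w)) = Add(75, Mul(-1, Rational(-1, 24189))) = Add(75, Rational(1, 24189)) = Rational(1814176, 24189)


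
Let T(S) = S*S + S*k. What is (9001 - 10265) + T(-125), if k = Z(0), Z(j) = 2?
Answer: 14111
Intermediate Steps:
k = 2
T(S) = S² + 2*S (T(S) = S*S + S*2 = S² + 2*S)
(9001 - 10265) + T(-125) = (9001 - 10265) - 125*(2 - 125) = -1264 - 125*(-123) = -1264 + 15375 = 14111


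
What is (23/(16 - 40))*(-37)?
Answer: 851/24 ≈ 35.458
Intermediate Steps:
(23/(16 - 40))*(-37) = (23/(-24))*(-37) = -1/24*23*(-37) = -23/24*(-37) = 851/24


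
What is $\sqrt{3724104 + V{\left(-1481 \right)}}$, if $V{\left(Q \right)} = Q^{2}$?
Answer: $\sqrt{5917465} \approx 2432.6$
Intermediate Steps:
$\sqrt{3724104 + V{\left(-1481 \right)}} = \sqrt{3724104 + \left(-1481\right)^{2}} = \sqrt{3724104 + 2193361} = \sqrt{5917465}$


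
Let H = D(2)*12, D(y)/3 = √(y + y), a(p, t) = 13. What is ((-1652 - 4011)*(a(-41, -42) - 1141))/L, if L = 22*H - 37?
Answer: 912552/221 ≈ 4129.2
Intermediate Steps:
D(y) = 3*√2*√y (D(y) = 3*√(y + y) = 3*√(2*y) = 3*(√2*√y) = 3*√2*√y)
H = 72 (H = (3*√2*√2)*12 = 6*12 = 72)
L = 1547 (L = 22*72 - 37 = 1584 - 37 = 1547)
((-1652 - 4011)*(a(-41, -42) - 1141))/L = ((-1652 - 4011)*(13 - 1141))/1547 = -5663*(-1128)*(1/1547) = 6387864*(1/1547) = 912552/221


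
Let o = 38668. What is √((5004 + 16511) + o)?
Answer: 9*√743 ≈ 245.32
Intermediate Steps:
√((5004 + 16511) + o) = √((5004 + 16511) + 38668) = √(21515 + 38668) = √60183 = 9*√743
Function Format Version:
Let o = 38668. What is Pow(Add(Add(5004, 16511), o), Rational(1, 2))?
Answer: Mul(9, Pow(743, Rational(1, 2))) ≈ 245.32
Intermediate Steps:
Pow(Add(Add(5004, 16511), o), Rational(1, 2)) = Pow(Add(Add(5004, 16511), 38668), Rational(1, 2)) = Pow(Add(21515, 38668), Rational(1, 2)) = Pow(60183, Rational(1, 2)) = Mul(9, Pow(743, Rational(1, 2)))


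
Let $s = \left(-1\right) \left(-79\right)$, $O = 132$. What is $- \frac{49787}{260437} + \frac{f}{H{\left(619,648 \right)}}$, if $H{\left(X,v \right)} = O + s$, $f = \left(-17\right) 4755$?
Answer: $- \frac{21062929952}{54952207} \approx -383.3$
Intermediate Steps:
$s = 79$
$f = -80835$
$H{\left(X,v \right)} = 211$ ($H{\left(X,v \right)} = 132 + 79 = 211$)
$- \frac{49787}{260437} + \frac{f}{H{\left(619,648 \right)}} = - \frac{49787}{260437} - \frac{80835}{211} = - \frac{21062929952}{54952207}$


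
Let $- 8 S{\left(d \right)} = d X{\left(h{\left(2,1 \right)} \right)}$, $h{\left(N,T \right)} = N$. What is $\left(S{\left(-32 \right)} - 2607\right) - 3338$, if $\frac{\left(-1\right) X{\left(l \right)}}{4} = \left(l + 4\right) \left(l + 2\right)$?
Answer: $-6329$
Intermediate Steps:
$X{\left(l \right)} = - 4 \left(2 + l\right) \left(4 + l\right)$ ($X{\left(l \right)} = - 4 \left(l + 4\right) \left(l + 2\right) = - 4 \left(4 + l\right) \left(2 + l\right) = - 4 \left(2 + l\right) \left(4 + l\right)$)
$S{\left(d \right)} = 12 d$ ($S{\left(d \right)} = - \frac{d \left(-32 - 48 - 4 \cdot 2^{2}\right)}{8} = - \frac{d \left(-32 - 48 - 16\right)}{8} = - \frac{d \left(-96\right)}{8} = - \frac{\left(-96\right) d}{8} = 12 d$)
$\left(S{\left(-32 \right)} - 2607\right) - 3338 = \left(12 \left(-32\right) - 2607\right) - 3338 = \left(-384 - 2607\right) - 3338 = -2991 - 3338 = -6329$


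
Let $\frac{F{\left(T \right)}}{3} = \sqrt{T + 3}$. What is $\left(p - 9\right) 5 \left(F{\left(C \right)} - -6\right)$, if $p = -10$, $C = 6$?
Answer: $-1425$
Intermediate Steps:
$F{\left(T \right)} = 3 \sqrt{3 + T}$ ($F{\left(T \right)} = 3 \sqrt{T + 3} = 3 \sqrt{3 + T}$)
$\left(p - 9\right) 5 \left(F{\left(C \right)} - -6\right) = \left(-10 - 9\right) 5 \left(3 \sqrt{3 + 6} - -6\right) = \left(-10 - 9\right) 5 \left(3 \sqrt{9} + 6\right) = \left(-19\right) 5 \left(3 \cdot 3 + 6\right) = - 95 \left(9 + 6\right) = \left(-95\right) 15 = -1425$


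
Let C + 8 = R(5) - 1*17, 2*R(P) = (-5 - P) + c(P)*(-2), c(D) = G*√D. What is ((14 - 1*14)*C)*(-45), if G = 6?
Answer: 0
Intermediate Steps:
c(D) = 6*√D
R(P) = -5/2 - 6*√P - P/2 (R(P) = ((-5 - P) + (6*√P)*(-2))/2 = ((-5 - P) - 12*√P)/2 = (-5 - P - 12*√P)/2 = -5/2 - 6*√P - P/2)
C = -30 - 6*√5 (C = -8 + ((-5/2 - 6*√5 - ½*5) - 1*17) = -8 + ((-5/2 - 6*√5 - 5/2) - 17) = -8 + ((-5 - 6*√5) - 17) = -8 + (-22 - 6*√5) = -30 - 6*√5 ≈ -43.416)
((14 - 1*14)*C)*(-45) = ((14 - 1*14)*(-30 - 6*√5))*(-45) = ((14 - 14)*(-30 - 6*√5))*(-45) = (0*(-30 - 6*√5))*(-45) = 0*(-45) = 0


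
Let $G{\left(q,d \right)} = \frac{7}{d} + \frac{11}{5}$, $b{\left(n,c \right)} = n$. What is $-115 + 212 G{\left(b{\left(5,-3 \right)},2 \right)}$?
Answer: $\frac{5467}{5} \approx 1093.4$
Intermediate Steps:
$G{\left(q,d \right)} = \frac{11}{5} + \frac{7}{d}$ ($G{\left(q,d \right)} = \frac{7}{d} + 11 \cdot \frac{1}{5} = \frac{7}{d} + \frac{11}{5} = \frac{11}{5} + \frac{7}{d}$)
$-115 + 212 G{\left(b{\left(5,-3 \right)},2 \right)} = -115 + 212 \left(\frac{11}{5} + \frac{7}{2}\right) = -115 + 212 \cdot \frac{57}{10} = -115 + \frac{6042}{5} = \frac{5467}{5}$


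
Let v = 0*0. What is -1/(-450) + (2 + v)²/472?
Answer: 142/13275 ≈ 0.010697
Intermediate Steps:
v = 0
-1/(-450) + (2 + v)²/472 = -1/(-450) + (2 + 0)²/472 = -1*(-1/450) + 2²*(1/472) = 1/450 + 4*(1/472) = 1/450 + 1/118 = 142/13275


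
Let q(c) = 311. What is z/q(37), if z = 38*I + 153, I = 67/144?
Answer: 12289/22392 ≈ 0.54881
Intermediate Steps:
I = 67/144 (I = 67*(1/144) = 67/144 ≈ 0.46528)
z = 12289/72 (z = 38*(67/144) + 153 = 1273/72 + 153 = 12289/72 ≈ 170.68)
z/q(37) = (12289/72)/311 = (12289/72)*(1/311) = 12289/22392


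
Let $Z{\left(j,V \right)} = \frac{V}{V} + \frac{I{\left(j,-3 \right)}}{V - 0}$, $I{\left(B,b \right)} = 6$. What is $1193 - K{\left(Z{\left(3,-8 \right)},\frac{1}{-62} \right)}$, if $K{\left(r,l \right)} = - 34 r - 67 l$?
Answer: $\frac{37213}{31} \approx 1200.4$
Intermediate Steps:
$Z{\left(j,V \right)} = 1 + \frac{6}{V}$ ($Z{\left(j,V \right)} = \frac{V}{V} + \frac{6}{V - 0} = 1 + \frac{6}{V + 0} = 1 + \frac{6}{V}$)
$K{\left(r,l \right)} = - 67 l - 34 r$
$1193 - K{\left(Z{\left(3,-8 \right)},\frac{1}{-62} \right)} = 1193 - \left(- \frac{67}{-62} - 34 \frac{6 - 8}{-8}\right) = 1193 - \left(\left(-67\right) \left(- \frac{1}{62}\right) - 34 \left(\left(- \frac{1}{8}\right) \left(-2\right)\right)\right) = 1193 - \left(\frac{67}{62} - \frac{17}{2}\right) = 1193 - - \frac{230}{31} = 1193 + \frac{230}{31} = \frac{37213}{31}$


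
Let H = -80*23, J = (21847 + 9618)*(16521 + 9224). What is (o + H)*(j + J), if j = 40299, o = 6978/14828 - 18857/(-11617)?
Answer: -64118322296178481058/43064219 ≈ -1.4889e+12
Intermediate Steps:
J = 810066425 (J = 31465*25745 = 810066425)
o = 180337511/86128438 (o = 6978*(1/14828) - 18857*(-1/11617) = 3489/7414 + 18857/11617 = 180337511/86128438 ≈ 2.0938)
H = -1840
(o + H)*(j + J) = (180337511/86128438 - 1840)*(40299 + 810066425) = -158295988409/86128438*810106724 = -64118322296178481058/43064219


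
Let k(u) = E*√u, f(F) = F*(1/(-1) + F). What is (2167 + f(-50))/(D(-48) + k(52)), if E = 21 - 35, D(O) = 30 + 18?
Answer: -14151/493 - 33019*√13/1972 ≈ -89.075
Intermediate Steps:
D(O) = 48
f(F) = F*(-1 + F)
E = -14
k(u) = -14*√u
(2167 + f(-50))/(D(-48) + k(52)) = (2167 - 50*(-1 - 50))/(48 - 28*√13) = (2167 - 50*(-51))/(48 - 28*√13) = (2167 + 2550)/(48 - 28*√13) = 4717/(48 - 28*√13)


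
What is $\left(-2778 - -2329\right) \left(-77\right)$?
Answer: $34573$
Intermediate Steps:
$\left(-2778 - -2329\right) \left(-77\right) = \left(-2778 + 2329\right) \left(-77\right) = \left(-449\right) \left(-77\right) = 34573$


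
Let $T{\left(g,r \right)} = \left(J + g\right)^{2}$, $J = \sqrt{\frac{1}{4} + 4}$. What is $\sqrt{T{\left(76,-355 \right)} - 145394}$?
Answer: $\frac{\sqrt{-581576 + \left(152 + \sqrt{17}\right)^{2}}}{2} \approx 373.23 i$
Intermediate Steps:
$J = \frac{\sqrt{17}}{2}$ ($J = \sqrt{\frac{1}{4} + 4} = \sqrt{\frac{17}{4}} = \frac{\sqrt{17}}{2} \approx 2.0616$)
$T{\left(g,r \right)} = \left(g + \frac{\sqrt{17}}{2}\right)^{2}$ ($T{\left(g,r \right)} = \left(\frac{\sqrt{17}}{2} + g\right)^{2} = \left(g + \frac{\sqrt{17}}{2}\right)^{2}$)
$\sqrt{T{\left(76,-355 \right)} - 145394} = \sqrt{\frac{\left(\sqrt{17} + 2 \cdot 76\right)^{2}}{4} - 145394} = \sqrt{\frac{\left(\sqrt{17} + 152\right)^{2}}{4} - 145394} = \sqrt{\frac{\left(152 + \sqrt{17}\right)^{2}}{4} - 145394} = \sqrt{-145394 + \frac{\left(152 + \sqrt{17}\right)^{2}}{4}}$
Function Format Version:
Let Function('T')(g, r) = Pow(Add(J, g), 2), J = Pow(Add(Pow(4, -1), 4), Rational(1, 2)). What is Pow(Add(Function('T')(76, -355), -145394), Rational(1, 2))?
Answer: Mul(Rational(1, 2), Pow(Add(-581576, Pow(Add(152, Pow(17, Rational(1, 2))), 2)), Rational(1, 2))) ≈ Mul(373.23, I)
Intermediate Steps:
J = Mul(Rational(1, 2), Pow(17, Rational(1, 2))) (J = Pow(Add(Rational(1, 4), 4), Rational(1, 2)) = Pow(Rational(17, 4), Rational(1, 2)) = Mul(Rational(1, 2), Pow(17, Rational(1, 2))) ≈ 2.0616)
Function('T')(g, r) = Pow(Add(g, Mul(Rational(1, 2), Pow(17, Rational(1, 2)))), 2) (Function('T')(g, r) = Pow(Add(Mul(Rational(1, 2), Pow(17, Rational(1, 2))), g), 2) = Pow(Add(g, Mul(Rational(1, 2), Pow(17, Rational(1, 2)))), 2))
Pow(Add(Function('T')(76, -355), -145394), Rational(1, 2)) = Pow(Add(Mul(Rational(1, 4), Pow(Add(Pow(17, Rational(1, 2)), Mul(2, 76)), 2)), -145394), Rational(1, 2)) = Pow(Add(Mul(Rational(1, 4), Pow(Add(Pow(17, Rational(1, 2)), 152), 2)), -145394), Rational(1, 2)) = Pow(Add(Mul(Rational(1, 4), Pow(Add(152, Pow(17, Rational(1, 2))), 2)), -145394), Rational(1, 2)) = Pow(Add(-145394, Mul(Rational(1, 4), Pow(Add(152, Pow(17, Rational(1, 2))), 2))), Rational(1, 2))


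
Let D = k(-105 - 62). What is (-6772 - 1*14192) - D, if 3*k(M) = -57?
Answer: -20945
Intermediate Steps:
k(M) = -19 (k(M) = (⅓)*(-57) = -19)
D = -19
(-6772 - 1*14192) - D = (-6772 - 1*14192) - 1*(-19) = (-6772 - 14192) + 19 = -20964 + 19 = -20945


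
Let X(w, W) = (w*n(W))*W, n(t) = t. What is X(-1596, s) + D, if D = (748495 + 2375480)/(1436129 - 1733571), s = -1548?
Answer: -1137567284295303/297442 ≈ -3.8245e+9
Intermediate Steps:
D = -3123975/297442 (D = 3123975/(-297442) = 3123975*(-1/297442) = -3123975/297442 ≈ -10.503)
X(w, W) = w*W**2 (X(w, W) = (w*W)*W = (W*w)*W = w*W**2)
X(-1596, s) + D = -1596*(-1548)**2 - 3123975/297442 = -1596*2396304 - 3123975/297442 = -3824501184 - 3123975/297442 = -1137567284295303/297442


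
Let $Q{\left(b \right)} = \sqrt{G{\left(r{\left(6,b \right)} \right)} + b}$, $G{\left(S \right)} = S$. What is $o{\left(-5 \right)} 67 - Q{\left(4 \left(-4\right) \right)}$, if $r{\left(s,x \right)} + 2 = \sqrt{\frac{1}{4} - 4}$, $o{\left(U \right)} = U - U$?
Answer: $- \frac{\sqrt{-72 + 2 i \sqrt{15}}}{2} \approx -0.22789 - 4.2488 i$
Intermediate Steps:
$o{\left(U \right)} = 0$
$r{\left(s,x \right)} = -2 + \frac{i \sqrt{15}}{2}$ ($r{\left(s,x \right)} = -2 + \sqrt{\frac{1}{4} - 4} = -2 + \sqrt{- \frac{15}{4}} = -2 + \frac{i \sqrt{15}}{2}$)
$Q{\left(b \right)} = \sqrt{-2 + b + \frac{i \sqrt{15}}{2}}$ ($Q{\left(b \right)} = \sqrt{\left(-2 + \frac{i \sqrt{15}}{2}\right) + b} = \sqrt{-2 + b + \frac{i \sqrt{15}}{2}}$)
$o{\left(-5 \right)} 67 - Q{\left(4 \left(-4\right) \right)} = 0 \cdot 67 - \frac{\sqrt{-8 + 4 \cdot 4 \left(-4\right) + 2 i \sqrt{15}}}{2} = 0 - \frac{\sqrt{-8 + 4 \left(-16\right) + 2 i \sqrt{15}}}{2} = 0 - \frac{\sqrt{-8 - 64 + 2 i \sqrt{15}}}{2} = 0 - \frac{\sqrt{-72 + 2 i \sqrt{15}}}{2} = - \frac{\sqrt{-72 + 2 i \sqrt{15}}}{2}$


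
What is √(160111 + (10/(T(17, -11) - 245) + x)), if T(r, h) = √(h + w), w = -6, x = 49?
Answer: √(160160 - 10/(245 - I*√17)) ≈ 400.2 - 0.e-6*I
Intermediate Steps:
T(r, h) = √(-6 + h) (T(r, h) = √(h - 6) = √(-6 + h))
√(160111 + (10/(T(17, -11) - 245) + x)) = √(160111 + (10/(√(-6 - 11) - 245) + 49)) = √(160111 + (10/(√(-17) - 245) + 49)) = √(160111 + (10/(I*√17 - 245) + 49)) = √(160111 + (10/(-245 + I*√17) + 49)) = √(160111 + (49 + 10/(-245 + I*√17))) = √(160160 + 10/(-245 + I*√17))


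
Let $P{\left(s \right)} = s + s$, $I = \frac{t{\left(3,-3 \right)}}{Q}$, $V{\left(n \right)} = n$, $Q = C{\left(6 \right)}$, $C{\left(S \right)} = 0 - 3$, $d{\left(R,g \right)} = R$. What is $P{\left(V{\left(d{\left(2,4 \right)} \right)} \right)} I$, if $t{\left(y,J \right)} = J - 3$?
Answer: $8$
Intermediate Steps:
$C{\left(S \right)} = -3$ ($C{\left(S \right)} = 0 - 3 = -3$)
$t{\left(y,J \right)} = -3 + J$
$Q = -3$
$I = 2$ ($I = \frac{-3 - 3}{-3} = \left(-6\right) \left(- \frac{1}{3}\right) = 2$)
$P{\left(s \right)} = 2 s$
$P{\left(V{\left(d{\left(2,4 \right)} \right)} \right)} I = 2 \cdot 2 \cdot 2 = 4 \cdot 2 = 8$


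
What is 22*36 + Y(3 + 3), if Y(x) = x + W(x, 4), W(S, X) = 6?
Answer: 804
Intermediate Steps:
Y(x) = 6 + x (Y(x) = x + 6 = 6 + x)
22*36 + Y(3 + 3) = 22*36 + (6 + (3 + 3)) = 792 + (6 + 6) = 792 + 12 = 804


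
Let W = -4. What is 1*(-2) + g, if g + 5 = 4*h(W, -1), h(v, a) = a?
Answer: -11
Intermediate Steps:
g = -9 (g = -5 + 4*(-1) = -5 - 4 = -9)
1*(-2) + g = 1*(-2) - 9 = -2 - 9 = -11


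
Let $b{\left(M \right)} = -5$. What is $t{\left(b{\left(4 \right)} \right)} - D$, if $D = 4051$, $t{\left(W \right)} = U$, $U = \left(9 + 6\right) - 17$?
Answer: $-4053$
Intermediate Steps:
$U = -2$ ($U = 15 - 17 = -2$)
$t{\left(W \right)} = -2$
$t{\left(b{\left(4 \right)} \right)} - D = -2 - 4051 = -4053$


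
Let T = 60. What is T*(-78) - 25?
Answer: -4705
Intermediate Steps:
T*(-78) - 25 = 60*(-78) - 25 = -4680 - 25 = -4705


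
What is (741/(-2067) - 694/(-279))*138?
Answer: 1448126/4929 ≈ 293.80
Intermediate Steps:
(741/(-2067) - 694/(-279))*138 = (741*(-1/2067) - 694*(-1/279))*138 = (-19/53 + 694/279)*138 = (31481/14787)*138 = 1448126/4929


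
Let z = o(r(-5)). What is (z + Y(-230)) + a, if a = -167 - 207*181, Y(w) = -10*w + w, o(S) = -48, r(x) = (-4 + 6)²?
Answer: -35612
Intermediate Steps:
r(x) = 4 (r(x) = 2² = 4)
Y(w) = -9*w
z = -48
a = -37634 (a = -167 - 37467 = -37634)
(z + Y(-230)) + a = (-48 - 9*(-230)) - 37634 = (-48 + 2070) - 37634 = 2022 - 37634 = -35612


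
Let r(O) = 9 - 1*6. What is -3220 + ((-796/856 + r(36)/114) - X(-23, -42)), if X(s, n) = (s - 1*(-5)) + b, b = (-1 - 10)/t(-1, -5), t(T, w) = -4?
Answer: -26068375/8132 ≈ -3205.7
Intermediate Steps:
r(O) = 3 (r(O) = 9 - 6 = 3)
b = 11/4 (b = (-1 - 10)/(-4) = -11*(-1/4) = 11/4 ≈ 2.7500)
X(s, n) = 31/4 + s (X(s, n) = (s - 1*(-5)) + 11/4 = (s + 5) + 11/4 = (5 + s) + 11/4 = 31/4 + s)
-3220 + ((-796/856 + r(36)/114) - X(-23, -42)) = -3220 + ((-796/856 + 3/114) - (31/4 - 23)) = -3220 + ((-796*1/856 + 3*(1/114)) - 1*(-61/4)) = -3220 + ((-199/214 + 1/38) + 61/4) = -3220 + (-1837/2033 + 61/4) = -3220 + 116665/8132 = -26068375/8132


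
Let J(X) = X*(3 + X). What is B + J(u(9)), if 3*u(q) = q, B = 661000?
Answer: 661018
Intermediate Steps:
u(q) = q/3
B + J(u(9)) = 661000 + ((⅓)*9)*(3 + (⅓)*9) = 661000 + 3*(3 + 3) = 661000 + 3*6 = 661000 + 18 = 661018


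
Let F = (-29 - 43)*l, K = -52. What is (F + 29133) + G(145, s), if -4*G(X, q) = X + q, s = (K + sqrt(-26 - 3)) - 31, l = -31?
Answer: 62699/2 - I*sqrt(29)/4 ≈ 31350.0 - 1.3463*I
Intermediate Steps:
F = 2232 (F = (-29 - 43)*(-31) = -72*(-31) = 2232)
s = -83 + I*sqrt(29) (s = (-52 + sqrt(-26 - 3)) - 31 = (-52 + sqrt(-29)) - 31 = (-52 + I*sqrt(29)) - 31 = -83 + I*sqrt(29) ≈ -83.0 + 5.3852*I)
G(X, q) = -X/4 - q/4 (G(X, q) = -(X + q)/4 = -X/4 - q/4)
(F + 29133) + G(145, s) = (2232 + 29133) + (-1/4*145 - (-83 + I*sqrt(29))/4) = 31365 + (-145/4 + (83/4 - I*sqrt(29)/4)) = 31365 + (-31/2 - I*sqrt(29)/4) = 62699/2 - I*sqrt(29)/4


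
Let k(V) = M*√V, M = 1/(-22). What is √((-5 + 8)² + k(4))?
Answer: 7*√22/11 ≈ 2.9848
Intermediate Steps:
M = -1/22 ≈ -0.045455
k(V) = -√V/22
√((-5 + 8)² + k(4)) = √((-5 + 8)² - √4/22) = √(3² - 1/22*2) = √(9 - 1/11) = √(98/11) = 7*√22/11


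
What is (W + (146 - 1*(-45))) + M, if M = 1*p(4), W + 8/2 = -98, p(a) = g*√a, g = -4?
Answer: 81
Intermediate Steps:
p(a) = -4*√a
W = -102 (W = -4 - 98 = -102)
M = -8 (M = 1*(-4*√4) = 1*(-4*2) = 1*(-8) = -8)
(W + (146 - 1*(-45))) + M = (-102 + (146 - 1*(-45))) - 8 = (-102 + (146 + 45)) - 8 = (-102 + 191) - 8 = 89 - 8 = 81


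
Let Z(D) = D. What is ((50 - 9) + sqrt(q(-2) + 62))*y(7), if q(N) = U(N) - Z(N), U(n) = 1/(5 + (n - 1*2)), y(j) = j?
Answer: 287 + 7*sqrt(65) ≈ 343.44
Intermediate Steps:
U(n) = 1/(3 + n) (U(n) = 1/(5 + (n - 2)) = 1/(5 + (-2 + n)) = 1/(3 + n))
q(N) = 1/(3 + N) - N
((50 - 9) + sqrt(q(-2) + 62))*y(7) = ((50 - 9) + sqrt((1 - 1*(-2)*(3 - 2))/(3 - 2) + 62))*7 = (41 + sqrt((1 - 1*(-2)*1)/1 + 62))*7 = (41 + sqrt(1*(1 + 2) + 62))*7 = (41 + sqrt(1*3 + 62))*7 = (41 + sqrt(3 + 62))*7 = (41 + sqrt(65))*7 = 287 + 7*sqrt(65)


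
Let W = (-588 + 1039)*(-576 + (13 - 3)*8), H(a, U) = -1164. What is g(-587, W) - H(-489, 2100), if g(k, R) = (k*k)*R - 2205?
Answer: -77078708065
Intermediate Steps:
W = -223696 (W = 451*(-576 + 10*8) = 451*(-576 + 80) = 451*(-496) = -223696)
g(k, R) = -2205 + R*k² (g(k, R) = k²*R - 2205 = R*k² - 2205 = -2205 + R*k²)
g(-587, W) - H(-489, 2100) = (-2205 - 223696*(-587)²) - 1*(-1164) = (-2205 - 223696*344569) + 1164 = (-2205 - 77078707024) + 1164 = -77078709229 + 1164 = -77078708065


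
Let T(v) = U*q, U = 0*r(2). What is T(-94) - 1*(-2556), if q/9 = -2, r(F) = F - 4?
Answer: 2556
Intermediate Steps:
r(F) = -4 + F
U = 0 (U = 0*(-4 + 2) = 0*(-2) = 0)
q = -18 (q = 9*(-2) = -18)
T(v) = 0 (T(v) = 0*(-18) = 0)
T(-94) - 1*(-2556) = 0 - 1*(-2556) = 0 + 2556 = 2556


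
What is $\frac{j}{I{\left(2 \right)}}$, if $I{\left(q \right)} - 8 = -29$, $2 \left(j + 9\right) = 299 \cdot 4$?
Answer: $- \frac{589}{21} \approx -28.048$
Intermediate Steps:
$j = 589$ ($j = -9 + \frac{299 \cdot 4}{2} = -9 + \frac{1}{2} \cdot 1196 = -9 + 598 = 589$)
$I{\left(q \right)} = -21$ ($I{\left(q \right)} = 8 - 29 = -21$)
$\frac{j}{I{\left(2 \right)}} = \frac{589}{-21} = 589 \left(- \frac{1}{21}\right) = - \frac{589}{21}$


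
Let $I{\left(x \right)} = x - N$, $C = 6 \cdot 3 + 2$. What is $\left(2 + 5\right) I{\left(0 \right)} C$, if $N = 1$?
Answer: $-140$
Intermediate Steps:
$C = 20$ ($C = 18 + 2 = 20$)
$I{\left(x \right)} = -1 + x$ ($I{\left(x \right)} = x - 1 = -1 + x$)
$\left(2 + 5\right) I{\left(0 \right)} C = \left(2 + 5\right) \left(-1 + 0\right) 20 = 7 \left(-1\right) 20 = \left(-7\right) 20 = -140$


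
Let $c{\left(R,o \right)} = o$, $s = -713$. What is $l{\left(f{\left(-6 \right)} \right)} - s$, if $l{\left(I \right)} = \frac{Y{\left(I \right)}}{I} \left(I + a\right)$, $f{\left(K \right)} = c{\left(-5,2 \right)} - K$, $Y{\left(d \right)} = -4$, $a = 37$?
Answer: $\frac{1381}{2} \approx 690.5$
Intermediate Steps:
$f{\left(K \right)} = 2 - K$
$l{\left(I \right)} = - \frac{4 \left(37 + I\right)}{I}$ ($l{\left(I \right)} = - \frac{4}{I} \left(I + 37\right) = - \frac{4}{I} \left(37 + I\right) = - \frac{4 \left(37 + I\right)}{I}$)
$l{\left(f{\left(-6 \right)} \right)} - s = \left(-4 - \frac{148}{2 - -6}\right) - -713 = \left(-4 - \frac{148}{2 + 6}\right) + 713 = \left(-4 - \frac{148}{8}\right) + 713 = \left(-4 - \frac{37}{2}\right) + 713 = - \frac{45}{2} + 713 = \frac{1381}{2}$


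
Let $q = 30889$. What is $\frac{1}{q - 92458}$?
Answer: $- \frac{1}{61569} \approx -1.6242 \cdot 10^{-5}$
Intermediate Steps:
$\frac{1}{q - 92458} = \frac{1}{30889 - 92458} = \frac{1}{-61569} = - \frac{1}{61569}$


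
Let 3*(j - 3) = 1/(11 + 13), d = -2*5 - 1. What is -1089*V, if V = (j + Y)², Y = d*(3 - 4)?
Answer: -123187801/576 ≈ -2.1387e+5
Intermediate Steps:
d = -11 (d = -10 - 1 = -11)
j = 217/72 (j = 3 + 1/(3*(11 + 13)) = 3 + (⅓)/24 = 3 + (⅓)*(1/24) = 3 + 1/72 = 217/72 ≈ 3.0139)
Y = 11 (Y = -11*(3 - 4) = -11*(-1) = 11)
V = 1018081/5184 (V = (217/72 + 11)² = (1009/72)² = 1018081/5184 ≈ 196.39)
-1089*V = -1089*1018081/5184 = -123187801/576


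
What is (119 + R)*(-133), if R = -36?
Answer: -11039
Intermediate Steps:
(119 + R)*(-133) = (119 - 36)*(-133) = 83*(-133) = -11039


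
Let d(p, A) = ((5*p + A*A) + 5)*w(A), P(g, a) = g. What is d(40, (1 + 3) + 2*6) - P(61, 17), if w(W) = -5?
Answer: -2366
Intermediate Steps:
d(p, A) = -25 - 25*p - 5*A**2 (d(p, A) = ((5*p + A*A) + 5)*(-5) = ((5*p + A**2) + 5)*(-5) = ((A**2 + 5*p) + 5)*(-5) = (5 + A**2 + 5*p)*(-5) = -25 - 25*p - 5*A**2)
d(40, (1 + 3) + 2*6) - P(61, 17) = (-25 - 25*40 - 5*((1 + 3) + 2*6)**2) - 1*61 = (-25 - 1000 - 5*(4 + 12)**2) - 61 = (-25 - 1000 - 5*16**2) - 61 = (-25 - 1000 - 5*256) - 61 = (-25 - 1000 - 1280) - 61 = -2305 - 61 = -2366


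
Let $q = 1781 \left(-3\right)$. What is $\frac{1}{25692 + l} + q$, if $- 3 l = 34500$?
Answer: $- \frac{75827855}{14192} \approx -5343.0$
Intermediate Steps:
$l = -11500$ ($l = \left(- \frac{1}{3}\right) 34500 = -11500$)
$q = -5343$
$\frac{1}{25692 + l} + q = \frac{1}{25692 - 11500} - 5343 = \frac{1}{14192} - 5343 = - \frac{75827855}{14192}$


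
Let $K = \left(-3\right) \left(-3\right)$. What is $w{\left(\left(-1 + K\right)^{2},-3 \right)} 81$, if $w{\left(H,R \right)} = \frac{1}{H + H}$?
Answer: $\frac{81}{128} \approx 0.63281$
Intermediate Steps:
$K = 9$
$w{\left(H,R \right)} = \frac{1}{2 H}$
$w{\left(\left(-1 + K\right)^{2},-3 \right)} 81 = \frac{1}{2 \left(-1 + 9\right)^{2}} \cdot 81 = \frac{1}{2 \cdot 8^{2}} \cdot 81 = \frac{1}{2 \cdot 64} \cdot 81 = \frac{1}{2} \cdot \frac{1}{64} \cdot 81 = \frac{1}{128} \cdot 81 = \frac{81}{128}$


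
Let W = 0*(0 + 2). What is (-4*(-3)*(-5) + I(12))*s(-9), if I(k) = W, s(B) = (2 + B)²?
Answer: -2940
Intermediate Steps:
W = 0 (W = 0*2 = 0)
I(k) = 0
(-4*(-3)*(-5) + I(12))*s(-9) = (-4*(-3)*(-5) + 0)*(2 - 9)² = (12*(-5) + 0)*(-7)² = (-60 + 0)*49 = -60*49 = -2940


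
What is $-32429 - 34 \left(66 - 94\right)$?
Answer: $-31477$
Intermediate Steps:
$-32429 - 34 \left(66 - 94\right) = -32429 - -952 = -32429 + 952 = -31477$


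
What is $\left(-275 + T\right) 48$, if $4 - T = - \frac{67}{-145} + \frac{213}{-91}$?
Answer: $- \frac{170450736}{13195} \approx -12918.0$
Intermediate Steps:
$T = \frac{77568}{13195}$ ($T = 4 - \left(- \frac{67}{-145} + \frac{213}{-91}\right) = 4 - \left(\left(-67\right) \left(- \frac{1}{145}\right) + 213 \left(- \frac{1}{91}\right)\right) = 4 - \left(\frac{67}{145} - \frac{213}{91}\right) = 4 - - \frac{24788}{13195} = 4 + \frac{24788}{13195} = \frac{77568}{13195} \approx 5.8786$)
$\left(-275 + T\right) 48 = \left(-275 + \frac{77568}{13195}\right) 48 = \left(- \frac{3551057}{13195}\right) 48 = - \frac{170450736}{13195}$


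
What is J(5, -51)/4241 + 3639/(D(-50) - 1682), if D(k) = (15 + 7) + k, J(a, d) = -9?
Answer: -5149463/2417370 ≈ -2.1302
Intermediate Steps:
D(k) = 22 + k
J(5, -51)/4241 + 3639/(D(-50) - 1682) = -9/4241 + 3639/((22 - 50) - 1682) = -9*1/4241 + 3639/(-28 - 1682) = -9/4241 + 3639/(-1710) = -9/4241 + 3639*(-1/1710) = -9/4241 - 1213/570 = -5149463/2417370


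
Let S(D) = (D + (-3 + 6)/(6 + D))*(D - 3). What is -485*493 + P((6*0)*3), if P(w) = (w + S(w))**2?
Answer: -956411/4 ≈ -2.3910e+5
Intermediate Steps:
S(D) = (-3 + D)*(D + 3/(6 + D)) (S(D) = (D + 3/(6 + D))*(-3 + D) = (-3 + D)*(D + 3/(6 + D)))
P(w) = (w + (-9 + w**3 - 15*w + 3*w**2)/(6 + w))**2
-485*493 + P((6*0)*3) = -485*493 + (-9 + ((6*0)*3)**3 - 9*6*0*3 + 4*((6*0)*3)**2)**2/(6 + (6*0)*3)**2 = -239105 + (-9 + (0*3)**3 - 0*3 + 4*(0*3)**2)**2/(6 + 0*3)**2 = -239105 + (-9 + 0**3 - 9*0 + 4*0**2)**2/(6 + 0)**2 = -239105 + (-9 + 0 + 0 + 4*0)**2/6**2 = -239105 + (-9 + 0 + 0 + 0)**2/36 = -239105 + (1/36)*(-9)**2 = -239105 + (1/36)*81 = -239105 + 9/4 = -956411/4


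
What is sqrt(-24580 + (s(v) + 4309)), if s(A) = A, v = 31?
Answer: 4*I*sqrt(1265) ≈ 142.27*I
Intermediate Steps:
sqrt(-24580 + (s(v) + 4309)) = sqrt(-24580 + (31 + 4309)) = sqrt(-24580 + 4340) = sqrt(-20240) = 4*I*sqrt(1265)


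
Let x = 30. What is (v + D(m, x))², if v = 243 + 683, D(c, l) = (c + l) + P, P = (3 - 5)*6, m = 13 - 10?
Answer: 896809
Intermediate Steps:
m = 3
P = -12 (P = -2*6 = -12)
D(c, l) = -12 + c + l (D(c, l) = (c + l) - 12 = -12 + c + l)
v = 926
(v + D(m, x))² = (926 + (-12 + 3 + 30))² = (926 + 21)² = 947² = 896809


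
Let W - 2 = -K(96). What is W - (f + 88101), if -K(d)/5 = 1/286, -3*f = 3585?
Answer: -24854539/286 ≈ -86904.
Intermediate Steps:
f = -1195 (f = -⅓*3585 = -1195)
K(d) = -5/286
W = 577/286 (W = 2 - 1*(-5/286) = 2 + 5/286 = 577/286 ≈ 2.0175)
W - (f + 88101) = 577/286 - (-1195 + 88101) = 577/286 - 1*86906 = 577/286 - 86906 = -24854539/286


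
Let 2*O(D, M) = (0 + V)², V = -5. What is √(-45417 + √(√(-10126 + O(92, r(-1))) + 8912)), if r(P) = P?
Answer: √(-181668 + 2*√2*√(17824 + I*√40454))/2 ≈ 0.0012509 + 212.89*I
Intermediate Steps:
O(D, M) = 25/2 (O(D, M) = (0 - 5)²/2 = (½)*(-5)² = (½)*25 = 25/2)
√(-45417 + √(√(-10126 + O(92, r(-1))) + 8912)) = √(-45417 + √(√(-10126 + 25/2) + 8912)) = √(-45417 + √(√(-20227/2) + 8912)) = √(-45417 + √(I*√40454/2 + 8912)) = √(-45417 + √(8912 + I*√40454/2))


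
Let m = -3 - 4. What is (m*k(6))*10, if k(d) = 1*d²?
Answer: -2520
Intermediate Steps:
m = -7
k(d) = d²
(m*k(6))*10 = -7*6²*10 = -7*36*10 = -252*10 = -2520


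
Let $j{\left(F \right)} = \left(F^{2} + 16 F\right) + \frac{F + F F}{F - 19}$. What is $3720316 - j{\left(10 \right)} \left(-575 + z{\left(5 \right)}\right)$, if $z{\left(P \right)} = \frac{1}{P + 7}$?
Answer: $\frac{208589449}{54} \approx 3.8628 \cdot 10^{6}$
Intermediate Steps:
$z{\left(P \right)} = \frac{1}{7 + P}$
$j{\left(F \right)} = F^{2} + 16 F + \frac{F + F^{2}}{-19 + F}$ ($j{\left(F \right)} = \left(F^{2} + 16 F\right) + \frac{F + F^{2}}{-19 + F} = F^{2} + 16 F + \frac{F + F^{2}}{-19 + F}$)
$3720316 - j{\left(10 \right)} \left(-575 + z{\left(5 \right)}\right) = 3720316 - \frac{10 \left(-303 + 10^{2} - 20\right)}{-19 + 10} \left(-575 + \frac{1}{7 + 5}\right) = 3720316 - \frac{10 \left(-303 + 100 - 20\right)}{-9} \left(-575 + \frac{1}{12}\right) = 3720316 - 10 \left(- \frac{1}{9}\right) \left(-223\right) \left(-575 + \frac{1}{12}\right) = 3720316 - \frac{2230}{9} \left(- \frac{6899}{12}\right) = 3720316 - - \frac{7692385}{54} = 3720316 + \frac{7692385}{54} = \frac{208589449}{54}$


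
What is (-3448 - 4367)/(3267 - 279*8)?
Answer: -521/69 ≈ -7.5507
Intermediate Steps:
(-3448 - 4367)/(3267 - 279*8) = -7815/(3267 - 2232) = -7815/1035 = -7815*1/1035 = -521/69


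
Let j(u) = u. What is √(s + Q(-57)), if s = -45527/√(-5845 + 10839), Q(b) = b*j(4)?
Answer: √(-5686328208 - 227361838*√4994)/4994 ≈ 29.534*I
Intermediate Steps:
Q(b) = 4*b (Q(b) = b*4 = 4*b)
s = -45527*√4994/4994 ≈ -644.24
√(s + Q(-57)) = √(-45527*√4994/4994 + 4*(-57)) = √(-45527*√4994/4994 - 228) = √(-228 - 45527*√4994/4994)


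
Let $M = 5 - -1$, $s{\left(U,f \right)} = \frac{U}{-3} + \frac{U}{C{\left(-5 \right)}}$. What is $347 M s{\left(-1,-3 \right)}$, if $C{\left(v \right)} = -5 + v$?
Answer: $\frac{4511}{5} \approx 902.2$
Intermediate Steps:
$s{\left(U,f \right)} = - \frac{13 U}{30}$ ($s{\left(U,f \right)} = \frac{U}{-3} + \frac{U}{-5 - 5} = U \left(- \frac{1}{3}\right) + \frac{U}{-10} = - \frac{U}{3} + U \left(- \frac{1}{10}\right) = - \frac{U}{3} - \frac{U}{10} = - \frac{13 U}{30}$)
$M = 6$ ($M = 5 + 1 = 6$)
$347 M s{\left(-1,-3 \right)} = 347 \cdot 6 \left(\left(- \frac{13}{30}\right) \left(-1\right)\right) = 347 \cdot 6 \cdot \frac{13}{30} = 347 \cdot \frac{13}{5} = \frac{4511}{5}$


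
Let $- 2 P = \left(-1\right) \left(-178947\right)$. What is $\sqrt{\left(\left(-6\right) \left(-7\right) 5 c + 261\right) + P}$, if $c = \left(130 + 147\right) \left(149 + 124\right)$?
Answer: $\frac{3 \sqrt{7018310}}{2} \approx 3973.8$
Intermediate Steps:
$c = 75621$ ($c = 277 \cdot 273 = 75621$)
$P = - \frac{178947}{2}$ ($P = - \frac{\left(-1\right) \left(-178947\right)}{2} = \left(- \frac{1}{2}\right) 178947 = - \frac{178947}{2} \approx -89474.0$)
$\sqrt{\left(\left(-6\right) \left(-7\right) 5 c + 261\right) + P} = \sqrt{\left(\left(-6\right) \left(-7\right) 5 \cdot 75621 + 261\right) - \frac{178947}{2}} = \sqrt{\left(42 \cdot 5 \cdot 75621 + 261\right) - \frac{178947}{2}} = \sqrt{\left(210 \cdot 75621 + 261\right) - \frac{178947}{2}} = \sqrt{\left(15880410 + 261\right) - \frac{178947}{2}} = \sqrt{15880671 - \frac{178947}{2}} = \sqrt{\frac{31582395}{2}} = \frac{3 \sqrt{7018310}}{2}$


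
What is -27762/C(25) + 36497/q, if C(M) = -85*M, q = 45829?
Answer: 1349860823/97386625 ≈ 13.861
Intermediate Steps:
-27762/C(25) + 36497/q = -27762/((-85*25)) + 36497/45829 = -27762/(-2125) + 36497*(1/45829) = -27762*(-1/2125) + 36497/45829 = 27762/2125 + 36497/45829 = 1349860823/97386625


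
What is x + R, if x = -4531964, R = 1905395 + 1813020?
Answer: -813549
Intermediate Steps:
R = 3718415
x + R = -4531964 + 3718415 = -813549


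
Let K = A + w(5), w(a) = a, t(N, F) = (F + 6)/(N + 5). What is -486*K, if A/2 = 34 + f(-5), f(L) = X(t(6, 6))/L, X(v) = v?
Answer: -1939626/55 ≈ -35266.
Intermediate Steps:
t(N, F) = (6 + F)/(5 + N)
f(L) = 12/(11*L) (f(L) = ((6 + 6)/(5 + 6))/L = (12/11)/L = ((1/11)*12)/L = 12/(11*L))
A = 3716/55 (A = 2*(34 + (12/11)/(-5)) = 2*(34 + (12/11)*(-1/5)) = 2*(34 - 12/55) = 2*(1858/55) = 3716/55 ≈ 67.564)
K = 3991/55 (K = 3716/55 + 5 = 3991/55 ≈ 72.564)
-486*K = -486*3991/55 = -1939626/55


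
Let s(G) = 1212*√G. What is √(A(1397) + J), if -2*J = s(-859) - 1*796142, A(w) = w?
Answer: √(399468 - 606*I*√859) ≈ 632.19 - 14.05*I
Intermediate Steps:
J = 398071 - 606*I*√859 (J = -(1212*√(-859) - 1*796142)/2 = -(1212*(I*√859) - 796142)/2 = -(1212*I*√859 - 796142)/2 = -(-796142 + 1212*I*√859)/2 = 398071 - 606*I*√859 ≈ 3.9807e+5 - 17761.0*I)
√(A(1397) + J) = √(1397 + (398071 - 606*I*√859)) = √(399468 - 606*I*√859)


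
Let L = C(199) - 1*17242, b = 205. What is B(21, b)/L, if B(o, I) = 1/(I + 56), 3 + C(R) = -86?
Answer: -1/4523391 ≈ -2.2107e-7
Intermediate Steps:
C(R) = -89 (C(R) = -3 - 86 = -89)
L = -17331 (L = -89 - 1*17242 = -89 - 17242 = -17331)
B(o, I) = 1/(56 + I)
B(21, b)/L = 1/((56 + 205)*(-17331)) = -1/17331/261 = (1/261)*(-1/17331) = -1/4523391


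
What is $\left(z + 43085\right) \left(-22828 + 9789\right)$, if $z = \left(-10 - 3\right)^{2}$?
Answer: $-563988906$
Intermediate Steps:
$z = 169$ ($z = \left(-13\right)^{2} = 169$)
$\left(z + 43085\right) \left(-22828 + 9789\right) = \left(169 + 43085\right) \left(-22828 + 9789\right) = 43254 \left(-13039\right) = -563988906$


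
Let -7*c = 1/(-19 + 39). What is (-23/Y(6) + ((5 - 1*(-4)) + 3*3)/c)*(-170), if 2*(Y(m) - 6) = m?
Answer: 3859510/9 ≈ 4.2883e+5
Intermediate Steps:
Y(m) = 6 + m/2
c = -1/140 (c = -1/(7*(-19 + 39)) = -1/7/20 = -1/7*1/20 = -1/140 ≈ -0.0071429)
(-23/Y(6) + ((5 - 1*(-4)) + 3*3)/c)*(-170) = (-23/(6 + (1/2)*6) + ((5 - 1*(-4)) + 3*3)/(-1/140))*(-170) = (-23/(6 + 3) + ((5 + 4) + 9)*(-140))*(-170) = (-23/9 + (9 + 9)*(-140))*(-170) = (-23*1/9 + 18*(-140))*(-170) = (-23/9 - 2520)*(-170) = -22703/9*(-170) = 3859510/9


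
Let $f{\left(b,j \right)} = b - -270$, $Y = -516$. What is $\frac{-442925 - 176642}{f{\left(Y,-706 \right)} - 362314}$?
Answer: $\frac{619567}{362560} \approx 1.7089$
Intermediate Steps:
$f{\left(b,j \right)} = 270 + b$ ($f{\left(b,j \right)} = b + 270 = 270 + b$)
$\frac{-442925 - 176642}{f{\left(Y,-706 \right)} - 362314} = \frac{-442925 - 176642}{\left(270 - 516\right) - 362314} = - \frac{619567}{-246 - 362314} = - \frac{619567}{-362560} = \left(-619567\right) \left(- \frac{1}{362560}\right) = \frac{619567}{362560}$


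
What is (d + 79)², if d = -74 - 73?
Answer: 4624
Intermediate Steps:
d = -147
(d + 79)² = (-147 + 79)² = (-68)² = 4624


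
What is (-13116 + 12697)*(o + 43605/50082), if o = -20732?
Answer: 8529989011/982 ≈ 8.6863e+6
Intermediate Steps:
(-13116 + 12697)*(o + 43605/50082) = (-13116 + 12697)*(-20732 + 43605/50082) = -419*(-20732 + 43605*(1/50082)) = -419*(-20732 + 855/982) = -419*(-20357969/982) = 8529989011/982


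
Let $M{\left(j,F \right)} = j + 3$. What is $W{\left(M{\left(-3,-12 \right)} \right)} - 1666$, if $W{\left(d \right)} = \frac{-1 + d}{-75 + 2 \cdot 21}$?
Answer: $- \frac{54977}{33} \approx -1666.0$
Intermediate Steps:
$M{\left(j,F \right)} = 3 + j$
$W{\left(d \right)} = \frac{1}{33} - \frac{d}{33}$ ($W{\left(d \right)} = \frac{-1 + d}{-75 + 42} = \frac{-1 + d}{-33} = \left(-1 + d\right) \left(- \frac{1}{33}\right) = \frac{1}{33} - \frac{d}{33}$)
$W{\left(M{\left(-3,-12 \right)} \right)} - 1666 = \left(\frac{1}{33} - \frac{3 - 3}{33}\right) - 1666 = \left(\frac{1}{33} - 0\right) - 1666 = \left(\frac{1}{33} + 0\right) - 1666 = \frac{1}{33} - 1666 = - \frac{54977}{33}$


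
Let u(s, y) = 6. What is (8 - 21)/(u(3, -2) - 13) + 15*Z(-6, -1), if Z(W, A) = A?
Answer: -92/7 ≈ -13.143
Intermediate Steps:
(8 - 21)/(u(3, -2) - 13) + 15*Z(-6, -1) = (8 - 21)/(6 - 13) + 15*(-1) = -13/(-7) - 15 = -13*(-⅐) - 15 = 13/7 - 15 = -92/7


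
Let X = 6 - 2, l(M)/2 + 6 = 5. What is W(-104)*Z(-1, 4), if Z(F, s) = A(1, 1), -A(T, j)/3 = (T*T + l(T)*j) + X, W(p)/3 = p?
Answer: 2808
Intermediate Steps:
W(p) = 3*p
l(M) = -2 (l(M) = -12 + 2*5 = -12 + 10 = -2)
X = 4
A(T, j) = -12 - 3*T² + 6*j (A(T, j) = -3*((T*T - 2*j) + 4) = -3*((T² - 2*j) + 4) = -3*(4 + T² - 2*j) = -12 - 3*T² + 6*j)
Z(F, s) = -9 (Z(F, s) = -12 - 3*1² + 6*1 = -12 - 3*1 + 6 = -12 - 3 + 6 = -9)
W(-104)*Z(-1, 4) = (3*(-104))*(-9) = -312*(-9) = 2808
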